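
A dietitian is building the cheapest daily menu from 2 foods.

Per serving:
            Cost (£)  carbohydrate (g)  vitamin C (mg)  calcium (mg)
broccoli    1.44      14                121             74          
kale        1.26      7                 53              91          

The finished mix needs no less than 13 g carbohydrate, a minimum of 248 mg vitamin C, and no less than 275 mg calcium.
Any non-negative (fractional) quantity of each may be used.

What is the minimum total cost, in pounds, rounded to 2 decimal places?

Let x1 = servings of broccoli, x2 = servings of kale.
Minimise 1.44x1 + 1.26x2 subject to:
  14x1 + 7x2 ≥ 13   (carbohydrate)
  121x1 + 53x2 ≥ 248   (vitamin C)
  74x1 + 91x2 ≥ 275   (calcium)
  x1, x2 ≥ 0.
Both inputs are positive at the optimum. Binding constraints: vitamin C and calcium.
Optimal quantities: broccoli = 1.128 servings, kale = 2.105 servings.
Hence cost = 1.44·1.128 + 1.26·2.105 = £4.2766.

£4.28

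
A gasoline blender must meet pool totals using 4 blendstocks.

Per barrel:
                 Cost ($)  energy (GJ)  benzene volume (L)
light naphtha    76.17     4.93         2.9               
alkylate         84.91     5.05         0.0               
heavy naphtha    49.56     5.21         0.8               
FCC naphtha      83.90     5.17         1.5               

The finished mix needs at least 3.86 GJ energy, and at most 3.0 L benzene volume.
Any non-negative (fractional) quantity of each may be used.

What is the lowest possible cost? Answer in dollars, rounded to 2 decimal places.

$36.72

This is a linear program. Let x1 = barrels of light naphtha, x2 = barrels of alkylate, x3 = barrels of heavy naphtha, x4 = barrels of FCC naphtha.
min 76.17x1 + 84.91x2 + 49.56x3 + 83.9x4 with:
  4.93x1 + 5.05x2 + 5.21x3 + 5.17x4 ≥ 3.86   (energy)
  2.9x1 + 0.8x3 + 1.5x4 ≤ 3   (benzene volume)
  x1, x2, x3, x4 ≥ 0.
The minimum-cost mix takes nothing from light naphtha, alkylate, FCC naphtha — only heavy naphtha. Binding constraint: energy.
Solving gives x3 = 0.7409.
Hence cost = 49.56·0.7409 = $36.7190.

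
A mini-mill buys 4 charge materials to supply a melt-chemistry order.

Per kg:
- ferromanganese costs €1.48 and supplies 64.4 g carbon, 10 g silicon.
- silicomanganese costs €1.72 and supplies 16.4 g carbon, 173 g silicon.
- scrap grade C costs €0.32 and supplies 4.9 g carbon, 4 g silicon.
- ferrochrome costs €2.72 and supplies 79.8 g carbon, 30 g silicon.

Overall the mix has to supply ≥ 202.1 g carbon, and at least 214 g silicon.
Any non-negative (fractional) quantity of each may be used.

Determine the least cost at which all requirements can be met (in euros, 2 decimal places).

Let x1 = kg of ferromanganese, x2 = kg of silicomanganese, x3 = kg of scrap grade C, x4 = kg of ferrochrome.
Minimise 1.48x1 + 1.72x2 + 0.32x3 + 2.72x4 s.t.:
  64.4x1 + 16.4x2 + 4.9x3 + 79.8x4 ≥ 202.1   (carbon)
  10x1 + 173x2 + 4x3 + 30x4 ≥ 214   (silicon)
  x1, x2, x3, x4 ≥ 0.
The optimal basis is {ferromanganese, silicomanganese}; scrap grade C, ferrochrome drop out. The carbon and silicon requirements are met with equality.
Optimal quantities: ferromanganese = 2.865 kg, silicomanganese = 1.071 kg.
Cost = 1.48·2.865 + 1.72·1.071 = 6.0823.

€6.08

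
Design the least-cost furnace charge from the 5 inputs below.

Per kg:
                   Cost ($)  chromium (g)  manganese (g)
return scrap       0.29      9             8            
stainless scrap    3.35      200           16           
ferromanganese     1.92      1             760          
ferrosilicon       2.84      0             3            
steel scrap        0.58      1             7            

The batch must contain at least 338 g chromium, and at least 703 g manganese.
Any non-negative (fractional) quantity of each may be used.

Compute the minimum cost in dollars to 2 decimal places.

This is a linear program. Let x1 = kg of return scrap, x2 = kg of stainless scrap, x3 = kg of ferromanganese, x4 = kg of ferrosilicon, x5 = kg of steel scrap.
Minimise 0.29x1 + 3.35x2 + 1.92x3 + 2.84x4 + 0.58x5 subject to:
  9x1 + 200x2 + 1x3 + 1x5 ≥ 338   (chromium)
  8x1 + 16x2 + 760x3 + 3x4 + 7x5 ≥ 703   (manganese)
  x1, x2, x3, x4, x5 ≥ 0.
The optimal basis is {stainless scrap, ferromanganese}; return scrap, ferrosilicon, steel scrap drop out. Binding constraints: chromium and manganese.
That vertex is x2 = 1.6856, x3 = 0.88951.
Cost = 3.35·1.6856 + 1.92·0.88951 = 7.3546.

$7.35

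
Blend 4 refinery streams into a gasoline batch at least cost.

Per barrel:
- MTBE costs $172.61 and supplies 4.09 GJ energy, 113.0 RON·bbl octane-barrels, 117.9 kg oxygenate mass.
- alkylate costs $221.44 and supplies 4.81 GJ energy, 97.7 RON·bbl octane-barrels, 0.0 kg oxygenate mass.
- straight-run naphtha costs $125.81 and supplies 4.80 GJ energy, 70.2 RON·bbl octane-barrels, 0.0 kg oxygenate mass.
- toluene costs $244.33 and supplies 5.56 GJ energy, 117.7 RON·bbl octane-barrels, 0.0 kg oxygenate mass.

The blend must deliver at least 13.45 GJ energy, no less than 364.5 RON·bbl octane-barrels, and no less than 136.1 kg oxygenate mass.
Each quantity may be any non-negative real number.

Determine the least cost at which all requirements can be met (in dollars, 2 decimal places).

$558.90

Let x1 = barrels of MTBE, x2 = barrels of alkylate, x3 = barrels of straight-run naphtha, x4 = barrels of toluene.
min 172.61x1 + 221.44x2 + 125.81x3 + 244.33x4 with:
  4.09x1 + 4.81x2 + 4.8x3 + 5.56x4 ≥ 13.45   (energy)
  113x1 + 97.7x2 + 70.2x3 + 117.7x4 ≥ 364.5   (octane-barrels)
  117.9x1 ≥ 136.1   (oxygenate mass)
  x1, x2, x3, x4 ≥ 0.
The minimum-cost mix takes nothing from alkylate, toluene — only MTBE, straight-run naphtha. There the energy and octane-barrels constraints are tight.
That vertex is x1 = 3.155, x3 = 0.1138.
Cost = 172.61·3.155 + 125.81·0.1138 = 558.9017.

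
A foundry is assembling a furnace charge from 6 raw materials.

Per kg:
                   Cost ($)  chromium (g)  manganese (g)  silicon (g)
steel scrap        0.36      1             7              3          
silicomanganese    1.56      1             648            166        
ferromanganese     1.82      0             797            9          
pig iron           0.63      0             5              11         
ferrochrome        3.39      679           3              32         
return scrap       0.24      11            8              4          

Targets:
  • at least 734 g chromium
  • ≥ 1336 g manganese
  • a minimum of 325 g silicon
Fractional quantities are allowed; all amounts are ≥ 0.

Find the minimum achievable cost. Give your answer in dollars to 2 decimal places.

$6.84

Treat it as an LP. Let x1 = kg of steel scrap, x2 = kg of silicomanganese, x3 = kg of ferromanganese, x4 = kg of pig iron, x5 = kg of ferrochrome, x6 = kg of return scrap.
min 0.36x1 + 1.56x2 + 1.82x3 + 0.63x4 + 3.39x5 + 0.24x6 s.t.:
  1x1 + 1x2 + 679x5 + 11x6 ≥ 734   (chromium)
  7x1 + 648x2 + 797x3 + 5x4 + 3x5 + 8x6 ≥ 1336   (manganese)
  3x1 + 166x2 + 9x3 + 11x4 + 32x5 + 4x6 ≥ 325   (silicon)
  x1, x2, x3, x4, x5, x6 ≥ 0.
The minimum-cost mix takes nothing from steel scrap, pig iron, return scrap — only silicomanganese, ferromanganese, ferrochrome. The chromium, manganese, silicon requirements are met with equality.
So silicomanganese = 1.736 kg, ferromanganese = 0.2609 kg, ferrochrome = 1.078 kg.
Objective = 1.56·1.736 + 1.82·0.2609 + 3.39·1.078 = 6.8374.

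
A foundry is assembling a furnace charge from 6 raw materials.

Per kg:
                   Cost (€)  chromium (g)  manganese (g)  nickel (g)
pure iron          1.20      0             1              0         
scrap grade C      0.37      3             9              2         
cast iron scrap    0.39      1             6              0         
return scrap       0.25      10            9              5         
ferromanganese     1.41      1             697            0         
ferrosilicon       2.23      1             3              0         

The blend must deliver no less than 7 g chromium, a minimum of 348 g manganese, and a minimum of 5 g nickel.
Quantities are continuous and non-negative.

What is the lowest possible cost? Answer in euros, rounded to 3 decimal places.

€0.936

Let x1 = kg of pure iron, x2 = kg of scrap grade C, x3 = kg of cast iron scrap, x4 = kg of return scrap, x5 = kg of ferromanganese, x6 = kg of ferrosilicon.
min 1.2x1 + 0.37x2 + 0.39x3 + 0.25x4 + 1.41x5 + 2.23x6 subject to:
  3x2 + 1x3 + 10x4 + 1x5 + 1x6 ≥ 7   (chromium)
  1x1 + 9x2 + 6x3 + 9x4 + 697x5 + 3x6 ≥ 348   (manganese)
  2x2 + 5x4 ≥ 5   (nickel)
  x1, x2, x3, x4, x5, x6 ≥ 0.
The optimal basis is {return scrap, ferromanganese}; pure iron, scrap grade C, cast iron scrap, ferrosilicon drop out. Binding constraints: manganese and nickel.
So return scrap = 1 kg, ferromanganese = 0.4864 kg.
Objective = 0.25·1 + 1.41·0.4864 = 0.93582.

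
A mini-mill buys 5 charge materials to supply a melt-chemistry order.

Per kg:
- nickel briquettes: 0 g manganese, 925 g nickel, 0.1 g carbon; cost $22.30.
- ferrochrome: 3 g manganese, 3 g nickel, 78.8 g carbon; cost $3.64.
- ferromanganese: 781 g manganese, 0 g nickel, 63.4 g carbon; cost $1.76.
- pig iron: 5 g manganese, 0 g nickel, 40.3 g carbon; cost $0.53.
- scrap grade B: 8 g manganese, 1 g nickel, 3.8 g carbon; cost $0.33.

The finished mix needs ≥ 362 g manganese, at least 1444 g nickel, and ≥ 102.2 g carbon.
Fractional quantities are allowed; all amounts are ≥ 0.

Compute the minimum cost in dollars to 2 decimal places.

$36.57

Set it up as a linear program. Let x1 = kg of nickel briquettes, x2 = kg of ferrochrome, x3 = kg of ferromanganese, x4 = kg of pig iron, x5 = kg of scrap grade B.
min 22.3x1 + 3.64x2 + 1.76x3 + 0.53x4 + 0.33x5 subject to:
  3x2 + 781x3 + 5x4 + 8x5 ≥ 362   (manganese)
  925x1 + 3x2 + 1x5 ≥ 1444   (nickel)
  0.1x1 + 78.8x2 + 63.4x3 + 40.3x4 + 3.8x5 ≥ 102.2   (carbon)
  x1, x2, x3, x4, x5 ≥ 0.
At the optimum only nickel briquettes, ferromanganese, pig iron are positive (ferrochrome, scrap grade B = 0). There the manganese, nickel, carbon constraints are tight.
That vertex is x1 = 1.561, x3 = 0.4518, x4 = 1.821.
Objective = 22.3·1.561 + 1.76·0.4518 + 0.53·1.821 = 36.5706.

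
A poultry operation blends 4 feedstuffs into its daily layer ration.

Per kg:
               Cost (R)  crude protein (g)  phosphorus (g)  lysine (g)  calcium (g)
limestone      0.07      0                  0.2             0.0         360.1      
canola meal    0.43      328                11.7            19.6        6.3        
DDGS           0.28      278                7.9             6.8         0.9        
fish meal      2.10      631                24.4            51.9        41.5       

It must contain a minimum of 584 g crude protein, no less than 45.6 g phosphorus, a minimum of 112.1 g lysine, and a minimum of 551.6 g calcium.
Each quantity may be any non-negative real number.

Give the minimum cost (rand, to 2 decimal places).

R2.56

Let x1 = kg of limestone, x2 = kg of canola meal, x3 = kg of DDGS, x4 = kg of fish meal.
Minimise 0.07x1 + 0.43x2 + 0.28x3 + 2.1x4 s.t.:
  328x2 + 278x3 + 631x4 ≥ 584   (crude protein)
  0.2x1 + 11.7x2 + 7.9x3 + 24.4x4 ≥ 45.6   (phosphorus)
  19.6x2 + 6.8x3 + 51.9x4 ≥ 112.1   (lysine)
  360.1x1 + 6.3x2 + 0.9x3 + 41.5x4 ≥ 551.6   (calcium)
  x1, x2, x3, x4 ≥ 0.
The optimal basis is {limestone, canola meal}; DDGS, fish meal drop out. Binding constraints: lysine and calcium.
So limestone = 1.432 kg, canola meal = 5.719 kg.
Hence cost = 0.07·1.432 + 0.43·5.719 = R2.5594.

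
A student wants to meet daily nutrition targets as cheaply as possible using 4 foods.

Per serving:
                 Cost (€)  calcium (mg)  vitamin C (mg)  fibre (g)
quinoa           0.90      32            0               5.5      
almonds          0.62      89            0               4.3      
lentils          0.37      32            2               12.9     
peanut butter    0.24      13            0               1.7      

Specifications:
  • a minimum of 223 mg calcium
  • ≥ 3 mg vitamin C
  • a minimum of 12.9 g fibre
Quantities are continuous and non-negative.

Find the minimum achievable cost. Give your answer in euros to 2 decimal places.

Let x1 = servings of quinoa, x2 = servings of almonds, x3 = servings of lentils, x4 = servings of peanut butter.
Minimize 0.9x1 + 0.62x2 + 0.37x3 + 0.24x4 subject to:
  32x1 + 89x2 + 32x3 + 13x4 ≥ 223   (calcium)
  2x3 ≥ 3   (vitamin C)
  5.5x1 + 4.3x2 + 12.9x3 + 1.7x4 ≥ 12.9   (fibre)
  x1, x2, x3, x4 ≥ 0.
The optimal basis is {almonds, lentils}; quinoa, peanut butter drop out. There the calcium and vitamin C constraints are tight.
That vertex is x2 = 1.966, x3 = 1.5.
Hence cost = 0.62·1.966 + 0.37·1.5 = €1.7739.

€1.77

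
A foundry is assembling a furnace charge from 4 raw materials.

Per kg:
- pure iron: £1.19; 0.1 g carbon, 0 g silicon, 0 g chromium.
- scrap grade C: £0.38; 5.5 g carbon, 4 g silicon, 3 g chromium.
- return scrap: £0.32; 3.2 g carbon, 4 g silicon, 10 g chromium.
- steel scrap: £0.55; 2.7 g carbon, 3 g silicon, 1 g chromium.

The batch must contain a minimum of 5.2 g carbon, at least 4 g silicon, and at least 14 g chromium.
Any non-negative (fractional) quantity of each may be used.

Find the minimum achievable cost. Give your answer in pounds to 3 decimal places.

£0.493

Let x1 = kg of pure iron, x2 = kg of scrap grade C, x3 = kg of return scrap, x4 = kg of steel scrap.
Minimize 1.19x1 + 0.38x2 + 0.32x3 + 0.55x4 s.t.:
  0.1x1 + 5.5x2 + 3.2x3 + 2.7x4 ≥ 5.2   (carbon)
  4x2 + 4x3 + 3x4 ≥ 4   (silicon)
  3x2 + 10x3 + 1x4 ≥ 14   (chromium)
  x1, x2, x3, x4 ≥ 0.
The optimal basis is {scrap grade C, return scrap}; pure iron, steel scrap drop out. The carbon and chromium requirements are met with equality.
So scrap grade C = 0.1586 kg, return scrap = 1.352 kg.
Total cost: 0.38·0.1586 + 0.32·1.352 = 0.49291.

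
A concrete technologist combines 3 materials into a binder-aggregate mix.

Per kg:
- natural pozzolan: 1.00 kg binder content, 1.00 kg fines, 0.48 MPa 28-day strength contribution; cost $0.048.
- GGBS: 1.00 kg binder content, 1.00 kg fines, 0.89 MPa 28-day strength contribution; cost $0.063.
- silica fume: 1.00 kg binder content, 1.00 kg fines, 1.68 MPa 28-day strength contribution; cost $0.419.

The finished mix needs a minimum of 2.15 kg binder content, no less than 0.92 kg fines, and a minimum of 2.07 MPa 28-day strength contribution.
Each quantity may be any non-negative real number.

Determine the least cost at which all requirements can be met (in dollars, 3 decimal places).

$0.147

This is a linear program. Let x1 = kg of natural pozzolan, x2 = kg of GGBS, x3 = kg of silica fume.
min 0.048x1 + 0.063x2 + 0.419x3 subject to:
  1x1 + 1x2 + 1x3 ≥ 2.15   (binder content)
  1x1 + 1x2 + 1x3 ≥ 0.92   (fines)
  0.48x1 + 0.89x2 + 1.68x3 ≥ 2.07   (28-day strength contribution)
  x1, x2, x3 ≥ 0.
The optimal basis is {GGBS}; natural pozzolan, silica fume drop out. Binding constraint: 28-day strength contribution.
Solving gives x2 = 2.326.
Objective = 0.063·2.326 = 0.14654.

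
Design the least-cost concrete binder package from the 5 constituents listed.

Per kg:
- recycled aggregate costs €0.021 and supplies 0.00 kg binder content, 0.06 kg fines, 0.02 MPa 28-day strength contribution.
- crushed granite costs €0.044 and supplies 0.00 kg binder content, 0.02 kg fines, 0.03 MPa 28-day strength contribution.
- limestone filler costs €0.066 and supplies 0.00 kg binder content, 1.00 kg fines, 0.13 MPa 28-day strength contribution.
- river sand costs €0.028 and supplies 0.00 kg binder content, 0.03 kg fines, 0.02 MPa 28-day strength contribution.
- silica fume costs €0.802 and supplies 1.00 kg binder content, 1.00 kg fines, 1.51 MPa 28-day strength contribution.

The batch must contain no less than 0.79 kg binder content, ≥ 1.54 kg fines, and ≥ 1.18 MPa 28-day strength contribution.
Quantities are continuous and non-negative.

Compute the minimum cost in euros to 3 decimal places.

€0.683

Let x1 = kg of recycled aggregate, x2 = kg of crushed granite, x3 = kg of limestone filler, x4 = kg of river sand, x5 = kg of silica fume.
min 0.021x1 + 0.044x2 + 0.066x3 + 0.028x4 + 0.802x5 with:
  1x5 ≥ 0.79   (binder content)
  0.06x1 + 0.02x2 + 1x3 + 0.03x4 + 1x5 ≥ 1.54   (fines)
  0.02x1 + 0.03x2 + 0.13x3 + 0.02x4 + 1.51x5 ≥ 1.18   (28-day strength contribution)
  x1, x2, x3, x4, x5 ≥ 0.
At the optimum only limestone filler, silica fume are positive (recycled aggregate, crushed granite, river sand = 0). There the binder content and fines constraints are tight.
So limestone filler = 0.75 kg, silica fume = 0.79 kg.
Objective = 0.066·0.75 + 0.802·0.79 = 0.68308.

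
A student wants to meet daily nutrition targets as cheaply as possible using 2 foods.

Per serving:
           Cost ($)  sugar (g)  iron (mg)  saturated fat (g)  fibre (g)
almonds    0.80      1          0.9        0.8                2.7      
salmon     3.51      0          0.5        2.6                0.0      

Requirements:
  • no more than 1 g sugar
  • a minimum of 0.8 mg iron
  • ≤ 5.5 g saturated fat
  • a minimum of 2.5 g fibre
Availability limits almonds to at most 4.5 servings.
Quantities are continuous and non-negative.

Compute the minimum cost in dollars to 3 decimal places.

This is a linear program. Let x1 = servings of almonds, x2 = servings of salmon.
Minimize 0.8x1 + 3.51x2 subject to:
  1x1 ≤ 1   (sugar)
  0.9x1 + 0.5x2 ≥ 0.8   (iron)
  0.8x1 + 2.6x2 ≤ 5.5   (saturated fat)
  2.7x1 ≥ 2.5   (fibre)
  x1 ≤ 4.5
  x1, x2 ≥ 0.
The optimal basis is {almonds}; salmon drops out. Binding constraint: fibre.
So almonds = 0.9259 servings.
Total cost: 0.8·0.9259 = 0.74072.

$0.741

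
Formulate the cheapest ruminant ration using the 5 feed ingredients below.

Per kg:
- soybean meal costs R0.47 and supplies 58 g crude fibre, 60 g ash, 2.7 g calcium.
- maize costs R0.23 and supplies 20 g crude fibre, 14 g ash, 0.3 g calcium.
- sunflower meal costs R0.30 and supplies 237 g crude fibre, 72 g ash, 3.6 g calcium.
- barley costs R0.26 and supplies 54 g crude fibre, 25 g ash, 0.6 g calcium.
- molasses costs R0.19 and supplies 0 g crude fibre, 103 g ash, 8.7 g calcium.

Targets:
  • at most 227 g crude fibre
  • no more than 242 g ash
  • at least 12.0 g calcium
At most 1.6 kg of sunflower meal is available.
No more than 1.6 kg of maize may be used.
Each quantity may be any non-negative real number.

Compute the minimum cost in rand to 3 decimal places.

R0.262

This is a linear program. Let x1 = kg of soybean meal, x2 = kg of maize, x3 = kg of sunflower meal, x4 = kg of barley, x5 = kg of molasses.
Minimise 0.47x1 + 0.23x2 + 0.3x3 + 0.26x4 + 0.19x5 subject to:
  58x1 + 20x2 + 237x3 + 54x4 ≤ 227   (crude fibre)
  60x1 + 14x2 + 72x3 + 25x4 + 103x5 ≤ 242   (ash)
  2.7x1 + 0.3x2 + 3.6x3 + 0.6x4 + 8.7x5 ≥ 12   (calcium)
  x3 ≤ 1.6
  x2 ≤ 1.6
  x1, x2, x3, x4, x5 ≥ 0.
At the optimum only molasses is positive (soybean meal, maize, sunflower meal, barley = 0). There the calcium constraint is tight.
That vertex is x5 = 1.379.
Cost = 0.19·1.379 = 0.26201.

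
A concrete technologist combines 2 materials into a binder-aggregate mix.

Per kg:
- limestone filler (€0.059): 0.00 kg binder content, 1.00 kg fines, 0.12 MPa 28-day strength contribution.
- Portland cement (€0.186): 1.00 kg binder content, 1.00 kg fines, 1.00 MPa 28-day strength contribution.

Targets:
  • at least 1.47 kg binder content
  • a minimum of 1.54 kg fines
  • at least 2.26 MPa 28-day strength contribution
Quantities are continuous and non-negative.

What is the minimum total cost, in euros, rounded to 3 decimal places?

Set it up as a linear program. Let x1 = kg of limestone filler, x2 = kg of Portland cement.
Minimize 0.059x1 + 0.186x2 subject to:
  1x2 ≥ 1.47   (binder content)
  1x1 + 1x2 ≥ 1.54   (fines)
  0.12x1 + 1x2 ≥ 2.26   (28-day strength contribution)
  x1, x2 ≥ 0.
The minimum-cost mix takes nothing from limestone filler — only Portland cement. Binding constraint: 28-day strength contribution.
That vertex is x2 = 2.26.
Total cost: 0.186·2.26 = 0.42036.

€0.420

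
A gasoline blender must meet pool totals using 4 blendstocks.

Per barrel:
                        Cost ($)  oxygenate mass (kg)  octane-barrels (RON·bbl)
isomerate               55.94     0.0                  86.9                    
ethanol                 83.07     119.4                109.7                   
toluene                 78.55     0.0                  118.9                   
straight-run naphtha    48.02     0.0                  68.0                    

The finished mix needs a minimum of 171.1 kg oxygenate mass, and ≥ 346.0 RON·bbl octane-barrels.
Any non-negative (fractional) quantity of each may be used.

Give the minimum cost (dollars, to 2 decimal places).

$240.58

Let x1 = barrels of isomerate, x2 = barrels of ethanol, x3 = barrels of toluene, x4 = barrels of straight-run naphtha.
min 55.94x1 + 83.07x2 + 78.55x3 + 48.02x4 subject to:
  119.4x2 ≥ 171.1   (oxygenate mass)
  86.9x1 + 109.7x2 + 118.9x3 + 68x4 ≥ 346   (octane-barrels)
  x1, x2, x3, x4 ≥ 0.
The minimum-cost mix takes nothing from toluene, straight-run naphtha — only isomerate, ethanol. The oxygenate mass and octane-barrels requirements are met with equality.
Solving gives x1 = 2.17261, x2 = 1.433.
Objective = 55.94·2.17261 + 83.07·1.433 = 240.5751.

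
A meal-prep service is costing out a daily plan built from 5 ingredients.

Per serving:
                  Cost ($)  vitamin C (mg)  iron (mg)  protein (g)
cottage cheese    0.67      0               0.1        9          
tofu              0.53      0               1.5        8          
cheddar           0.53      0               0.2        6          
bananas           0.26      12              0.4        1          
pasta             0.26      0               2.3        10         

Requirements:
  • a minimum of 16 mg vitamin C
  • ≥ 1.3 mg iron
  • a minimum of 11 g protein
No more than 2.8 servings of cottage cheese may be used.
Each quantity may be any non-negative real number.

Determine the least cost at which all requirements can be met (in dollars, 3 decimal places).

Treat it as an LP. Let x1 = servings of cottage cheese, x2 = servings of tofu, x3 = servings of cheddar, x4 = servings of bananas, x5 = servings of pasta.
Minimize 0.67x1 + 0.53x2 + 0.53x3 + 0.26x4 + 0.26x5 with:
  12x4 ≥ 16   (vitamin C)
  0.1x1 + 1.5x2 + 0.2x3 + 0.4x4 + 2.3x5 ≥ 1.3   (iron)
  9x1 + 8x2 + 6x3 + 1x4 + 10x5 ≥ 11   (protein)
  x1 ≤ 2.8
  x1, x2, x3, x4, x5 ≥ 0.
The optimal basis is {bananas, pasta}; cottage cheese, tofu, cheddar drop out. Binding constraints: vitamin C and protein.
Optimal quantities: bananas = 1.333 servings, pasta = 0.9667 servings.
Hence cost = 0.26·1.333 + 0.26·0.9667 = $0.59792.

$0.598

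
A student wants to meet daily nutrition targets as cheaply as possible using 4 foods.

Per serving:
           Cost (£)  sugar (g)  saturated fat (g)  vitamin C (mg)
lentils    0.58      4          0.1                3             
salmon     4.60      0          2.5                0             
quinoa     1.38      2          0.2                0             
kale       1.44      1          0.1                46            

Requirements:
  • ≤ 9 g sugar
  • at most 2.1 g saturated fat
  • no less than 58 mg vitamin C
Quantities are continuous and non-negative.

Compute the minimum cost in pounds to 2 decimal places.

£1.82

This is a linear program. Let x1 = servings of lentils, x2 = servings of salmon, x3 = servings of quinoa, x4 = servings of kale.
Minimise 0.58x1 + 4.6x2 + 1.38x3 + 1.44x4 subject to:
  4x1 + 2x3 + 1x4 ≤ 9   (sugar)
  0.1x1 + 2.5x2 + 0.2x3 + 0.1x4 ≤ 2.1   (saturated fat)
  3x1 + 46x4 ≥ 58   (vitamin C)
  x1, x2, x3, x4 ≥ 0.
The minimum-cost mix takes nothing from lentils, salmon, quinoa — only kale. There the vitamin C constraint is tight.
So kale = 1.261 servings.
Total cost: 1.44·1.261 = 1.8158.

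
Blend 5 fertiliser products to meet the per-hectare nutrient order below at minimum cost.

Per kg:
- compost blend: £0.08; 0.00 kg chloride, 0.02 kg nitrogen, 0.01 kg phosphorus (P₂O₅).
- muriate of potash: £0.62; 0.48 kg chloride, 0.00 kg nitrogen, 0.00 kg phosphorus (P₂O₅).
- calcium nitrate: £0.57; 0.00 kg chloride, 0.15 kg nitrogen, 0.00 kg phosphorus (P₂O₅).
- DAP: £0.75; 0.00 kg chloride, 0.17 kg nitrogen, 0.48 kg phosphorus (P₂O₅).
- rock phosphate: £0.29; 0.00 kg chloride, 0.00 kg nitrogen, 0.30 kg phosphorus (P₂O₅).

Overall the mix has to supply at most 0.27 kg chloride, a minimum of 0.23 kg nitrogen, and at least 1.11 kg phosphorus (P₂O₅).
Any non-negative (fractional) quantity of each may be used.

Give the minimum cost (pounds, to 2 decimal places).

Let x1 = kg of compost blend, x2 = kg of muriate of potash, x3 = kg of calcium nitrate, x4 = kg of DAP, x5 = kg of rock phosphate.
Minimise 0.08x1 + 0.62x2 + 0.57x3 + 0.75x4 + 0.29x5 s.t.:
  0.48x2 ≤ 0.27   (chloride)
  0.02x1 + 0.15x3 + 0.17x4 ≥ 0.23   (nitrogen)
  0.01x1 + 0.48x4 + 0.3x5 ≥ 1.11   (phosphorus (P₂O₅))
  x1, x2, x3, x4, x5 ≥ 0.
At the optimum only DAP, rock phosphate are positive (compost blend, muriate of potash, calcium nitrate = 0). The nitrogen and phosphorus (P₂O₅) requirements are met with equality.
Solving gives x4 = 1.353, x5 = 1.535.
Total cost: 0.75·1.353 + 0.29·1.535 = 1.4599.

£1.46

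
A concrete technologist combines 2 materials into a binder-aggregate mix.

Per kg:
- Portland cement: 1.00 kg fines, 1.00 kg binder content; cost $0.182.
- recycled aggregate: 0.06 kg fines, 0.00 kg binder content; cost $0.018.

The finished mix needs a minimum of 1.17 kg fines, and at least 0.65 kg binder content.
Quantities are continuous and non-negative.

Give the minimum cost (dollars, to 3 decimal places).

Treat it as an LP. Let x1 = kg of Portland cement, x2 = kg of recycled aggregate.
Minimise 0.182x1 + 0.018x2 subject to:
  1x1 + 0.06x2 ≥ 1.17   (fines)
  1x1 ≥ 0.65   (binder content)
  x1, x2 ≥ 0.
The cheapest feasible vertex uses only Portland cement; recycled aggregate is not used. The fines requirement is met with equality.
So Portland cement = 1.17 kg.
Total cost: 0.182·1.17 = 0.21294.

$0.213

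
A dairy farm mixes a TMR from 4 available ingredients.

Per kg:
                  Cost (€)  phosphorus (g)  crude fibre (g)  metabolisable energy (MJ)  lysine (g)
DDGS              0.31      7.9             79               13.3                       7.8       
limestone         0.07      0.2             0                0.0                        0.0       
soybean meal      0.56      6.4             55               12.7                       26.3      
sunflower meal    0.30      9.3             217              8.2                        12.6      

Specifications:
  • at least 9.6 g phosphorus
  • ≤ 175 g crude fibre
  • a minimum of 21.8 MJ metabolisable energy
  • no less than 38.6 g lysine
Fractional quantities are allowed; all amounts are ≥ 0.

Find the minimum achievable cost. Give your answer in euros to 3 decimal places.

Set it up as a linear program. Let x1 = kg of DDGS, x2 = kg of limestone, x3 = kg of soybean meal, x4 = kg of sunflower meal.
Minimise 0.31x1 + 0.07x2 + 0.56x3 + 0.3x4 subject to:
  7.9x1 + 0.2x2 + 6.4x3 + 9.3x4 ≥ 9.6   (phosphorus)
  79x1 + 55x3 + 217x4 ≤ 175   (crude fibre)
  13.3x1 + 12.7x3 + 8.2x4 ≥ 21.8   (metabolisable energy)
  7.8x1 + 26.3x3 + 12.6x4 ≥ 38.6   (lysine)
  x1, x2, x3, x4 ≥ 0.
The cheapest feasible vertex uses only DDGS, soybean meal, sunflower meal; limestone is not used. The crude fibre, metabolisable energy, lysine requirements are met with equality.
Solving gives x1 = 0.2392, x3 = 1.198, x4 = 0.4158.
Total cost: 0.31·0.2392 + 0.56·1.198 + 0.3·0.4158 = 0.86977.

€0.870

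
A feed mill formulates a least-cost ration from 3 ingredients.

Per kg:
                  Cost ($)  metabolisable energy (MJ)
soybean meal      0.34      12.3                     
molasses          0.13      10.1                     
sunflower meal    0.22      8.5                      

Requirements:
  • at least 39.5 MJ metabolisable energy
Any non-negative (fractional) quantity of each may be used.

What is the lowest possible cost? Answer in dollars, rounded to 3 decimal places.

$0.508

Let x1 = kg of soybean meal, x2 = kg of molasses, x3 = kg of sunflower meal.
Minimize 0.34x1 + 0.13x2 + 0.22x3 subject to:
  12.3x1 + 10.1x2 + 8.5x3 ≥ 39.5   (metabolisable energy)
  x1, x2, x3 ≥ 0.
At the optimum only molasses is positive (soybean meal, sunflower meal = 0). There the metabolisable energy constraint is tight.
So molasses = 3.911 kg.
Hence cost = 0.13·3.911 = $0.50843.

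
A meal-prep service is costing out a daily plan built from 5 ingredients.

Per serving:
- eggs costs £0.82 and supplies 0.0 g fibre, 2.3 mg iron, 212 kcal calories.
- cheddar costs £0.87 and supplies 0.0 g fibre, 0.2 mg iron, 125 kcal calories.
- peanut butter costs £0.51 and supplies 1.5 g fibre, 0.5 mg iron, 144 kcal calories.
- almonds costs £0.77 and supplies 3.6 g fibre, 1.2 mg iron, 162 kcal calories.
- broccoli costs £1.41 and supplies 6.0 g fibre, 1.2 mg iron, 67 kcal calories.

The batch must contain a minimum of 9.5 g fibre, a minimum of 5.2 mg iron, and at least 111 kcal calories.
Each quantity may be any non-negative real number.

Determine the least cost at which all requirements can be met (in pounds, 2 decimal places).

£2.76

Let x1 = servings of eggs, x2 = servings of cheddar, x3 = servings of peanut butter, x4 = servings of almonds, x5 = servings of broccoli.
min 0.82x1 + 0.87x2 + 0.51x3 + 0.77x4 + 1.41x5 with:
  1.5x3 + 3.6x4 + 6x5 ≥ 9.5   (fibre)
  2.3x1 + 0.2x2 + 0.5x3 + 1.2x4 + 1.2x5 ≥ 5.2   (iron)
  212x1 + 125x2 + 144x3 + 162x4 + 67x5 ≥ 111   (calories)
  x1, x2, x3, x4, x5 ≥ 0.
The minimum-cost mix takes nothing from cheddar, peanut butter, broccoli — only eggs, almonds. The fibre and iron requirements are met with equality.
That vertex is x1 = 0.8841, x4 = 2.639.
Total cost: 0.82·0.8841 + 0.77·2.639 = 2.7570.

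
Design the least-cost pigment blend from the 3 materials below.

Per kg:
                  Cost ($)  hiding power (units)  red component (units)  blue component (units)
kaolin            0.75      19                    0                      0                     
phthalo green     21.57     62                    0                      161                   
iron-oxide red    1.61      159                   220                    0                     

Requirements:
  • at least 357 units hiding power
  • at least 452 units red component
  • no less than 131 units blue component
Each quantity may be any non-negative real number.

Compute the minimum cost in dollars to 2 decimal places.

Let x1 = kg of kaolin, x2 = kg of phthalo green, x3 = kg of iron-oxide red.
Minimize 0.75x1 + 21.57x2 + 1.61x3 with:
  19x1 + 62x2 + 159x3 ≥ 357   (hiding power)
  220x3 ≥ 452   (red component)
  161x2 ≥ 131   (blue component)
  x1, x2, x3 ≥ 0.
At the optimum only phthalo green, iron-oxide red are positive (kaolin = 0). There the red component and blue component constraints are tight.
That vertex is x2 = 0.8137, x3 = 2.055.
Total cost: 21.57·0.8137 + 1.61·2.055 = 20.8601.

$20.86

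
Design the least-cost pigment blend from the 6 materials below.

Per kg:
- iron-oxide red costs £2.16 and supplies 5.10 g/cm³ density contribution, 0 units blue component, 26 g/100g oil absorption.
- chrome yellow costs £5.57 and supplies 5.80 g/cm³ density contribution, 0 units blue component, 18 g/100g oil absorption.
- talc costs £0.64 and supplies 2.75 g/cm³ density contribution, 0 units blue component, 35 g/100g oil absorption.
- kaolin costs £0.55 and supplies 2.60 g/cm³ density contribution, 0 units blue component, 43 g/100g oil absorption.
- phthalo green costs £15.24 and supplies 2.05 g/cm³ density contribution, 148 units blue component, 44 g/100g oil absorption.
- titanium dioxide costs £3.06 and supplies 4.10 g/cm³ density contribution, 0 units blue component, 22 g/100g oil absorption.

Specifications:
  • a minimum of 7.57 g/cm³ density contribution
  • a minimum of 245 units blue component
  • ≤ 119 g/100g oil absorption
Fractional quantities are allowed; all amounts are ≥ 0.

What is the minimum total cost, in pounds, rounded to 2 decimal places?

£26.38

Let x1 = kg of iron-oxide red, x2 = kg of chrome yellow, x3 = kg of talc, x4 = kg of kaolin, x5 = kg of phthalo green, x6 = kg of titanium dioxide.
Minimise 2.16x1 + 5.57x2 + 0.64x3 + 0.55x4 + 15.24x5 + 3.06x6 with:
  5.1x1 + 5.8x2 + 2.75x3 + 2.6x4 + 2.05x5 + 4.1x6 ≥ 7.57   (density contribution)
  148x5 ≥ 245   (blue component)
  26x1 + 18x2 + 35x3 + 43x4 + 44x5 + 22x6 ≤ 119   (oil absorption)
  x1, x2, x3, x4, x5, x6 ≥ 0.
At the optimum only iron-oxide red, talc, phthalo green are positive (chrome yellow, kaolin, titanium dioxide = 0). There the density contribution, blue component, oil absorption constraints are tight.
That vertex is x1 = 0.17971, x3 = 1.1854, x5 = 1.6554.
Cost = 2.16·0.17971 + 0.64·1.1854 + 15.24·1.6554 = 26.3751.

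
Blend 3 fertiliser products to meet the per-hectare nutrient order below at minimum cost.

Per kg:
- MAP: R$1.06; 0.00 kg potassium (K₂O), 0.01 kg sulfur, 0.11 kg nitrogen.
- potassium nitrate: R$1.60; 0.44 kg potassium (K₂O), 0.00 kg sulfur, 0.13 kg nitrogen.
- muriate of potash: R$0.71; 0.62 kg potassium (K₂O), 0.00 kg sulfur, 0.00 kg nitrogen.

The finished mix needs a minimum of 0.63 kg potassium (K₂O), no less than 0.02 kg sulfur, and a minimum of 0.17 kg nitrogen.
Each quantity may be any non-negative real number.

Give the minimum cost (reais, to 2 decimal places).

Set it up as a linear program. Let x1 = kg of MAP, x2 = kg of potassium nitrate, x3 = kg of muriate of potash.
Minimise 1.06x1 + 1.6x2 + 0.71x3 with:
  0.44x2 + 0.62x3 ≥ 0.63   (potassium (K₂O))
  0.01x1 ≥ 0.02   (sulfur)
  0.11x1 + 0.13x2 ≥ 0.17   (nitrogen)
  x1, x2, x3 ≥ 0.
The cheapest feasible vertex uses only MAP, muriate of potash; potassium nitrate is not used. There the potassium (K₂O) and sulfur constraints are tight.
Optimal quantities: MAP = 2 kg, muriate of potash = 1.016 kg.
Total cost: 1.06·2 + 0.71·1.016 = 2.8414.

R$2.84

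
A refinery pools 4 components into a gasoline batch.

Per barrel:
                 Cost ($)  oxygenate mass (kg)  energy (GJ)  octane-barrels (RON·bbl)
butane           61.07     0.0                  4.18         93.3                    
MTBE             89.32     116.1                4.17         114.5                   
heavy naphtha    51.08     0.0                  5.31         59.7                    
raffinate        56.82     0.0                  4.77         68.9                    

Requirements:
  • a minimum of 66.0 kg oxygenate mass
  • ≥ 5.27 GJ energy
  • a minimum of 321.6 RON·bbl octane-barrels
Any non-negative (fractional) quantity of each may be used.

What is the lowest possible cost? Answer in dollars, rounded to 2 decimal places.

Set it up as a linear program. Let x1 = barrels of butane, x2 = barrels of MTBE, x3 = barrels of heavy naphtha, x4 = barrels of raffinate.
min 61.07x1 + 89.32x2 + 51.08x3 + 56.82x4 subject to:
  116.1x2 ≥ 66   (oxygenate mass)
  4.18x1 + 4.17x2 + 5.31x3 + 4.77x4 ≥ 5.27   (energy)
  93.3x1 + 114.5x2 + 59.7x3 + 68.9x4 ≥ 321.6   (octane-barrels)
  x1, x2, x3, x4 ≥ 0.
The minimum-cost mix takes nothing from heavy naphtha, raffinate — only butane, MTBE. Binding constraints: oxygenate mass and octane-barrels.
So butane = 2.7493 barrels, MTBE = 0.56848 barrels.
Total cost: 61.07·2.7493 + 89.32·0.56848 = 218.6764.

$218.68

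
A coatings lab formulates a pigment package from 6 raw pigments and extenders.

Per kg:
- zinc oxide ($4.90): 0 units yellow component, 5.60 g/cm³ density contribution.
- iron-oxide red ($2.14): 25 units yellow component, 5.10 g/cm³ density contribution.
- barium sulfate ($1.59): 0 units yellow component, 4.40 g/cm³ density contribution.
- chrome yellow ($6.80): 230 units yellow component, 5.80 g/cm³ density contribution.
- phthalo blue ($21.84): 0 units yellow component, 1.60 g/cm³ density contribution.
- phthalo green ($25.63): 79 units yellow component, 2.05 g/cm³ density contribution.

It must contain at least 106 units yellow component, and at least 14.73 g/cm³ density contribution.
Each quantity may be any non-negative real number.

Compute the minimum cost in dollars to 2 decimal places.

Set it up as a linear program. Let x1 = kg of zinc oxide, x2 = kg of iron-oxide red, x3 = kg of barium sulfate, x4 = kg of chrome yellow, x5 = kg of phthalo blue, x6 = kg of phthalo green.
min 4.9x1 + 2.14x2 + 1.59x3 + 6.8x4 + 21.84x5 + 25.63x6 s.t.:
  25x2 + 230x4 + 79x6 ≥ 106   (yellow component)
  5.6x1 + 5.1x2 + 4.4x3 + 5.8x4 + 1.6x5 + 2.05x6 ≥ 14.73   (density contribution)
  x1, x2, x3, x4, x5, x6 ≥ 0.
The optimal basis is {iron-oxide red, chrome yellow}; zinc oxide, barium sulfate, phthalo blue, phthalo green drop out. There the yellow component and density contribution constraints are tight.
Optimal quantities: iron-oxide red = 2.698 kg, chrome yellow = 0.1677 kg.
Objective = 2.14·2.698 + 6.8·0.1677 = 6.9141.

$6.91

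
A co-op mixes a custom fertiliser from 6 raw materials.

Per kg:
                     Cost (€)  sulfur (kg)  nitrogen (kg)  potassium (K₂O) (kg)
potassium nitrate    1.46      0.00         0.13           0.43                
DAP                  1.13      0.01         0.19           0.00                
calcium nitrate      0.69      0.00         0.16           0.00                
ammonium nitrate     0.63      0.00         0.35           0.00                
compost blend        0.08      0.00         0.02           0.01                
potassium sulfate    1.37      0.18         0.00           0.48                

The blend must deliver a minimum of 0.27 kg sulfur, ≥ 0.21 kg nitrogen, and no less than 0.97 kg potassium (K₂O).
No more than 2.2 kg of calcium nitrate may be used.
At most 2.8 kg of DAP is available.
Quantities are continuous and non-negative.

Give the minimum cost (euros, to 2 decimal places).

Set it up as a linear program. Let x1 = kg of potassium nitrate, x2 = kg of DAP, x3 = kg of calcium nitrate, x4 = kg of ammonium nitrate, x5 = kg of compost blend, x6 = kg of potassium sulfate.
Minimize 1.46x1 + 1.13x2 + 0.69x3 + 0.63x4 + 0.08x5 + 1.37x6 subject to:
  0.01x2 + 0.18x6 ≥ 0.27   (sulfur)
  0.13x1 + 0.19x2 + 0.16x3 + 0.35x4 + 0.02x5 ≥ 0.21   (nitrogen)
  0.43x1 + 0.01x5 + 0.48x6 ≥ 0.97   (potassium (K₂O))
  x3 ≤ 2.2
  x2 ≤ 2.8
  x1, x2, x3, x4, x5, x6 ≥ 0.
The cheapest feasible vertex uses only potassium nitrate, ammonium nitrate, potassium sulfate; DAP, calcium nitrate, compost blend are not used. The sulfur, nitrogen, potassium (K₂O) requirements are met with equality.
That vertex is x1 = 0.5814, x4 = 0.3841, x6 = 1.5.
Objective = 1.46·0.5814 + 0.63·0.3841 + 1.37·1.5 = 3.1458.

€3.15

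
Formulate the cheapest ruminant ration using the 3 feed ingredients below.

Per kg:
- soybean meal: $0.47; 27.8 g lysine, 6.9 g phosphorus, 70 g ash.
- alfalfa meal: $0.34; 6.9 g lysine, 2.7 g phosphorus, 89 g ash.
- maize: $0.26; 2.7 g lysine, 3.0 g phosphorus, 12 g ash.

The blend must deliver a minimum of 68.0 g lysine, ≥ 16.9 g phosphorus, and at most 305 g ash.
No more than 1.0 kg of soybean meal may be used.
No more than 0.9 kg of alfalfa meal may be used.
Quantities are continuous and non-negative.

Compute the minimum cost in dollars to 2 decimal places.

$4.05

Set it up as a linear program. Let x1 = kg of soybean meal, x2 = kg of alfalfa meal, x3 = kg of maize.
Minimise 0.47x1 + 0.34x2 + 0.26x3 s.t.:
  27.8x1 + 6.9x2 + 2.7x3 ≥ 68   (lysine)
  6.9x1 + 2.7x2 + 3x3 ≥ 16.9   (phosphorus)
  70x1 + 89x2 + 12x3 ≤ 305   (ash)
  x1 ≤ 1
  x2 ≤ 0.9
  x1, x2, x3 ≥ 0.
All 3 inputs are positive at the optimum. Binding constraints: lysine, the soybean meal cap, the alfalfa meal cap.
Solving gives x1 = 1, x2 = 0.9, x3 = 12.59.
Total cost: 0.47·1 + 0.34·0.9 + 0.26·12.59 = 4.0494.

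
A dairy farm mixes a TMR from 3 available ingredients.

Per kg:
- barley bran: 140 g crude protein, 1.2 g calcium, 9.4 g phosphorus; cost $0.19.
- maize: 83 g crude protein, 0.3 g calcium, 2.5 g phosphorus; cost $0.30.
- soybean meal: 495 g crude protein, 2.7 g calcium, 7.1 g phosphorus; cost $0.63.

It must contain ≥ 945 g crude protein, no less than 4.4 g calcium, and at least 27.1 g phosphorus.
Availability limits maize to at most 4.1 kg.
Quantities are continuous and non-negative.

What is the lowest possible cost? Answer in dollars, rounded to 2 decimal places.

$1.22

This is a linear program. Let x1 = kg of barley bran, x2 = kg of maize, x3 = kg of soybean meal.
min 0.19x1 + 0.3x2 + 0.63x3 subject to:
  140x1 + 83x2 + 495x3 ≥ 945   (crude protein)
  1.2x1 + 0.3x2 + 2.7x3 ≥ 4.4   (calcium)
  9.4x1 + 2.5x2 + 7.1x3 ≥ 27.1   (phosphorus)
  x2 ≤ 4.1
  x1, x2, x3 ≥ 0.
The minimum-cost mix takes nothing from maize — only barley bran, soybean meal. There the crude protein and phosphorus constraints are tight.
Optimal quantities: barley bran = 1.832 kg, soybean meal = 1.391 kg.
Hence cost = 0.19·1.832 + 0.63·1.391 = $1.2244.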